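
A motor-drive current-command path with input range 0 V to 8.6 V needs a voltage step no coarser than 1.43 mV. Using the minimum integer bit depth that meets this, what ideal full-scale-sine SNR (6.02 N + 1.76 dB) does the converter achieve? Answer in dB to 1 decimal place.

Full-scale range = 8.6 V.
Need 2^N ≥ 8.6 V / 1.43 mV = 6014 → N_min = 13.
SNR = 6.02 × 13 + 1.76 = 80.02 dB.

80.0 dB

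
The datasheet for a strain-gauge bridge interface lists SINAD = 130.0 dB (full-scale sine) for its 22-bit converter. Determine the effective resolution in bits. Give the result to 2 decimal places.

ENOB = (SINAD − 1.76) / 6.02 = (130.0 − 1.76) / 6.02 = 128.24 / 6.02 = 21.3023.

21.30 bits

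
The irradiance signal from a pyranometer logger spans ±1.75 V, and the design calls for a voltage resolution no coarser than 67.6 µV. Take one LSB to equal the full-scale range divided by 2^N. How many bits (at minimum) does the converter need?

16 bits

The full-scale span is 1.75 − (-1.75) = 3.5 V.
Need 2^N ≥ 3.5 V / 67.6 µV = 51780 → N_min = 16.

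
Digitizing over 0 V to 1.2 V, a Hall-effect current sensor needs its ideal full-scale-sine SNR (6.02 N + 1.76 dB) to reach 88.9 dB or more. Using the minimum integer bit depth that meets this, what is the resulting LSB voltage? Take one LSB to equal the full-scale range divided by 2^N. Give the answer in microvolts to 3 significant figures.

36.6 µV

Span = 1.2 V.
Required N = ⌈(88.9 − 1.76)/6.02⌉ = ⌈14.475⌉ = 15.
LSB = 1.2 V / 2^15 = 36.6 µV.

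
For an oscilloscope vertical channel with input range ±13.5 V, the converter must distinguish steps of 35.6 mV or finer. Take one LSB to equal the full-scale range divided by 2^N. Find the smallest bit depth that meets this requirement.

10 bits

The full-scale span is 13.5 − (-13.5) = 27 V.
27 V / 35.6 mV = 758.4. Since 2^9 = 512 and 2^10 = 1024, N = 10.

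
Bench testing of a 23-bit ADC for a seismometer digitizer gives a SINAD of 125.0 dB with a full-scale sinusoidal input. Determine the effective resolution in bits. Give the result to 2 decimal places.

ENOB = (125.0 − 1.76)/6.02 = 20.4718 bits.

20.47 bits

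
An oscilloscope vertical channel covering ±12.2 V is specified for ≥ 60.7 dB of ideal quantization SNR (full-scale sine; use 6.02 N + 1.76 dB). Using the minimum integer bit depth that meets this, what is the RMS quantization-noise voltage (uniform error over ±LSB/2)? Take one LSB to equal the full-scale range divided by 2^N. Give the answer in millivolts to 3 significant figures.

6.88 mV

Range = 12.2 − (-12.2) = 24.4 V.
N ≥ (60.7 − 1.76)/6.02 = 9.791 → N_min = 10.
LSB = 24.4 V / 2^10 = 23.828 mV.
RMS noise = LSB/√12 = 6.88 mV.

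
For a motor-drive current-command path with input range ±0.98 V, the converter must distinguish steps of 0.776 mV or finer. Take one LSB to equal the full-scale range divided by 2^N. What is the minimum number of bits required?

Span: 0.98 V − (-0.98 V) = 1.96 V.
Levels needed ≥ 1.96/0.776 mV = 2526. 2^12 = 4096 suffices, so N_min = 12.

12 bits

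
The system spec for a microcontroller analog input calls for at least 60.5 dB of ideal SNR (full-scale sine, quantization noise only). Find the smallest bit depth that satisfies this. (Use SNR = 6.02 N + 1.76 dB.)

10 bits

6.02 N + 1.76 ≥ 60.5 gives N ≥ 9.757, so the minimum integer is 10.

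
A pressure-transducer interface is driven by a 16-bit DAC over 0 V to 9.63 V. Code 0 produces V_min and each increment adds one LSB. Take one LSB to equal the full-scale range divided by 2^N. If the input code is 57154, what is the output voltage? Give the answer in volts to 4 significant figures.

Range is 9.63 V. LSB = 9.63 V / 2^16.
Output = V_min + (57154/65536) × range = 0 + 0.872101 × 9.63 V
      = 0 + 8.39833 = 8.39833 V.

8.398 V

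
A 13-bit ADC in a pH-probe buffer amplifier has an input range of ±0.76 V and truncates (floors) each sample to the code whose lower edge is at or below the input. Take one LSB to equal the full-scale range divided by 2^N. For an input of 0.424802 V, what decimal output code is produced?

6385

Full-scale range = 0.76 V − (-0.76 V) = 1.52 V. LSB = 1.52 V / 2^13 ≈ 185.5 µV.
V_in − V_min = 0.424802 − (-0.76) = 1.184802 V.
Divide by LSB: 1.184802 × 8192/1.52 = 6385.4592.
Truncating gives code 6385.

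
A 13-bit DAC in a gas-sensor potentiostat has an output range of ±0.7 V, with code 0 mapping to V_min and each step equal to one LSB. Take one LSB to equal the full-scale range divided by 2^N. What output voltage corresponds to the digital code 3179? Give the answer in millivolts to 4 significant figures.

Span: 0.7 V − (-0.7 V) = 1.4 V. LSB = 1.4 V / 2^13.
V_out = -0.7 + 3179 × (1.4/8192) V
      = -0.7 + 0.543286 = -0.156714 V.

-156.7 mV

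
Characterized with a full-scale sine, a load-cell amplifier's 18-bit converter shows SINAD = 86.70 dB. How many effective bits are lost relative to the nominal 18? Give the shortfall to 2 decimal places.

3.89 bits

ENOB = (SINAD − 1.76)/6.02 = (86.70 − 1.76)/6.02 = 14.1096 bits.
18 − 14.1096 = 3.89 bits below nominal.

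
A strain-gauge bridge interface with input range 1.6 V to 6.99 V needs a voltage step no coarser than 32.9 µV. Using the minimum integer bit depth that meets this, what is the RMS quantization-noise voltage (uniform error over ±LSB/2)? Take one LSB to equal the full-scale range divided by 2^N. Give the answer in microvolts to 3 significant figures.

5.94 µV

Span: 6.99 V − (1.6 V) = 5.39 V.
Required number of levels: 5.39/32.9 µV = 163830; smallest N with 2^N ≥ that is 18.
Step size = 5.39/262144 V = 20.561 µV.
RMS noise = LSB/√12 = 5.94 µV.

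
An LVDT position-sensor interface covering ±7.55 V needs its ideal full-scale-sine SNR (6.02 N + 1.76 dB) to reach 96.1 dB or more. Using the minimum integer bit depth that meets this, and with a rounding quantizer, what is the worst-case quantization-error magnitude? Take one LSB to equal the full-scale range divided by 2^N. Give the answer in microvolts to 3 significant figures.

The full-scale span is 7.55 − (-7.55) = 15.1 V.
N ≥ (96.1 − 1.76)/6.02 = 15.671 → N_min = 16.
LSB = 15.1 V ÷ 2^16 = 15.1/65536 V = 230.41 µV.
Half an LSB is 115 µV.

115 µV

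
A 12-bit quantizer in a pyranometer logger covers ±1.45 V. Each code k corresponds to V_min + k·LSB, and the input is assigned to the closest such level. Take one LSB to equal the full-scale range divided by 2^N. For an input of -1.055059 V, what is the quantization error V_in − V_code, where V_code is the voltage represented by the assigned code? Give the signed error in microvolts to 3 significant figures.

−127 µV

Span: 1.45 V − (-1.45 V) = 2.9 V. LSB = 2.9 V / 2^12 ≈ 0.7080 mV.
(-1.055059 − (-1.45)) / LSB = 0.394941 × 4096/2.9 = 557.8201. Nearest integer: k = 558.
V_code = -1.45 + (558/4096) × 2.9 = -1.054931641 V.
Error = V_in − V_code = -1.055059 − (-1.054931641) = −127 µV.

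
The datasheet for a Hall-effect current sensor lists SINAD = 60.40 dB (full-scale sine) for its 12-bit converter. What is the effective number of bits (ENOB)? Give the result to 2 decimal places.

ENOB = (60.40 − 1.76)/6.02 = 9.7409 bits.

9.74 bits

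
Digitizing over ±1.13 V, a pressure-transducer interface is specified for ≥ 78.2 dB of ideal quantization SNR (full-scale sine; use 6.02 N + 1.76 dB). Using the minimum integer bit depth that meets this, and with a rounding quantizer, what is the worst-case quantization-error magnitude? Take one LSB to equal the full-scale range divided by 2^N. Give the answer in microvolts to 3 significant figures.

138 µV

The full-scale span is 1.13 − (-1.13) = 2.26 V.
6.02 N + 1.76 ≥ 78.2 gives N ≥ 12.698, so the minimum integer is 13.
Step size = 2.26/8192 V = 275.88 µV.
Half an LSB is 138 µV.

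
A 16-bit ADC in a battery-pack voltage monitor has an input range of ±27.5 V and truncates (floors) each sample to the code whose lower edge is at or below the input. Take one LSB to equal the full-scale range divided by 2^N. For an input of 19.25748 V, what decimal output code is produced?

Span: 27.5 V − (-27.5 V) = 55 V. LSB = 55 V / 2^16 ≈ 0.8392 mV.
(V_in − V_min) × 2^16/range = (19.25748 − (-27.5)) × 65536/55 = 55714.513.
Floor → code = 55714.

55714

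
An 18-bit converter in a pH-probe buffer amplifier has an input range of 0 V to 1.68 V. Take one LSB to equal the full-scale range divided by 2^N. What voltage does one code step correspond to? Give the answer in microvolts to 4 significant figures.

Range is 1.68 V.
Number of codes = 2^18 = 262144.
One LSB is 1.68 V / 262144 = 6.409 µV.

6.409 µV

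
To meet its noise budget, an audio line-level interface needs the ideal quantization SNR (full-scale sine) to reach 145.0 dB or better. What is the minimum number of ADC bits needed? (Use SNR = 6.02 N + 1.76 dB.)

N ≥ (145.0 − 1.76)/6.02 = 23.794 → N_min = 24.

24 bits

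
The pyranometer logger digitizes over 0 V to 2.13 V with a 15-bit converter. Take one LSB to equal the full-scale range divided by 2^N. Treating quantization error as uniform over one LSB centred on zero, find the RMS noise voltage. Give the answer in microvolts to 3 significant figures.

18.8 µV

Span = 2.13 V.
One LSB is 2.13 V / 32768 = 65.002 µV.
RMS of a uniform error over width LSB is LSB/√12 = 18.8 µV.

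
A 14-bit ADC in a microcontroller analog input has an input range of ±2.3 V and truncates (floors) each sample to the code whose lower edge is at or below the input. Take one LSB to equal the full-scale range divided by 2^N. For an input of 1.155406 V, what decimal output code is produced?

12307

The full-scale span is 2.3 − (-2.3) = 4.6 V. LSB = 4.6 V / 2^14 ≈ 280.8 µV.
code = ⌊(V_in − V_min)/LSB⌋ = ⌊(V_in − V_min) × 2^14 / range⌋
     = ⌊(1.155406 − (-2.3)) × 16384 / 4.6⌋ = ⌊3.455406 × 16384/4.6⌋
     = ⌊12307.255⌋ = 12307.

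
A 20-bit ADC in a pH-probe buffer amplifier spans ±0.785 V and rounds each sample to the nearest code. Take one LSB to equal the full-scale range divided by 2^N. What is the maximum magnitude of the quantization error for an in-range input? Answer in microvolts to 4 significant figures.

0.7486 µV

The full-scale span is 0.785 − (-0.785) = 1.57 V.
Step size = 1.57/1048576 V = 1.49727 µV.
|e|_max = LSB/2 = 0.7486 µV.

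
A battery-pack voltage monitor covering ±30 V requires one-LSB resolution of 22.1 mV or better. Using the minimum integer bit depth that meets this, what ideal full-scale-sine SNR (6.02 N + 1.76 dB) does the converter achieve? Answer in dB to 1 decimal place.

74.0 dB

Range = 30 − (-30) = 60 V.
Required number of levels: 60/22.1 mV = 2714.9; smallest N with 2^N ≥ that is 12.
SNR = 6.02 × 12 + 1.76 = 74.00 dB.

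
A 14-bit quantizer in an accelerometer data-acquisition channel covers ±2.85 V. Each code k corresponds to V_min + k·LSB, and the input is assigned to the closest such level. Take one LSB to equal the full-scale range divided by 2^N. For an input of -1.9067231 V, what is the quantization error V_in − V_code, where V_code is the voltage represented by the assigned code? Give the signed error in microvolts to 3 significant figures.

Span: 2.85 V − (-2.85 V) = 5.7 V. LSB = 5.7 V / 2^14 ≈ 347.9 µV.
(V_in − V_min)/LSB = (-1.9067231 − (-2.85)) × 16384/5.7 = 2711.3419 → nearest code k = 2711.
V_code = -2.85 + (2711/16384) × 5.7 = -1.9068420410 V.
Error = V_in − V_code = -1.9067231 − (-1.9068420410) = +119 µV.

+119 µV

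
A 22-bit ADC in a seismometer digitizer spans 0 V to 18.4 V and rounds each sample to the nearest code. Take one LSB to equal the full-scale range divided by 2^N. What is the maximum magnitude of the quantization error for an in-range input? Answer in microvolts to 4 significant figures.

V_FS = 18.4 V.
LSB = 18.4 V ÷ 2^22 = 18.4/4194304 V = 4.38690 µV.
A rounding quantizer has |error| ≤ LSB/2 = 2.193 µV.

2.193 µV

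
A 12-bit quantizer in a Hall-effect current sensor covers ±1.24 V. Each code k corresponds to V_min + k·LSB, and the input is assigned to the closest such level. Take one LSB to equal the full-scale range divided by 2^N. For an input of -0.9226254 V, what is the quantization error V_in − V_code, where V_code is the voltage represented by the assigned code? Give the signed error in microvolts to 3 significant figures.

+109 µV

Full-scale range = 1.24 V − (-1.24 V) = 2.48 V. LSB = 2.48 V / 2^12 ≈ 0.6055 mV.
(-0.9226254 − (-1.24)) / LSB = 0.3173746 × 4096/2.48 = 524.1800. Nearest integer: k = 524.
Reconstructed level: -1.24 + 524 × 2.48/4096 V = -0.9227343750 V.
e = -0.9226254 − (-0.9227343750) = +109 µV.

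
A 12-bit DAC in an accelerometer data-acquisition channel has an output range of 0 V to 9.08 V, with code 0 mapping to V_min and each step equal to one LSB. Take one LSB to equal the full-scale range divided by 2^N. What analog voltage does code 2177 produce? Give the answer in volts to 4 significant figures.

4.826 V

Span = 9.08 V. LSB = 9.08 V / 2^12.
V_out = V_min + code × LSB = 0 V + 2177 × 9.08 V / 4096
      = 0 + 4.82597 = 4.82597 V.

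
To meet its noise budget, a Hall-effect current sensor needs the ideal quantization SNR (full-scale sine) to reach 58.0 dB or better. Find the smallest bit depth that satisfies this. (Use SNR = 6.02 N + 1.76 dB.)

6.02 N + 1.76 ≥ 58.0 gives N ≥ 9.342, so the minimum integer is 10.

10 bits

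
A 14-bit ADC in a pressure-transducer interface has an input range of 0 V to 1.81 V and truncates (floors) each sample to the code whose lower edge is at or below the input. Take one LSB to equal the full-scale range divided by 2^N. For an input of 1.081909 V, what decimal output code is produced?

V_FS = 1.81 V. LSB = 1.81 V / 2^14 ≈ 110.5 µV.
code = ⌊(V_in − V_min)/LSB⌋ = ⌊(V_in − V_min) × 2^14 / range⌋
     = ⌊(1.081909 − (0)) × 16384 / 1.81⌋ = ⌊1.081909 × 16384/1.81⌋
     = ⌊9793.369⌋ = 9793.

9793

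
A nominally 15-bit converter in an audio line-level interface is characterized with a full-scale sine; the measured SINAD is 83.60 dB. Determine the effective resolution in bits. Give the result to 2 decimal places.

13.59 bits

ENOB = (SINAD − 1.76) / 6.02 = (83.60 − 1.76) / 6.02 = 81.84 / 6.02 = 13.5947.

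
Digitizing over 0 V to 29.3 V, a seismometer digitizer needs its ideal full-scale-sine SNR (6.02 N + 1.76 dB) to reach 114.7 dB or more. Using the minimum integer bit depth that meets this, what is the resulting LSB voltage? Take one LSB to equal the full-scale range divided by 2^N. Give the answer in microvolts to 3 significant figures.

Span = 29.3 V.
Solving 6.02 N ≥ 114.7 − 1.76: N ≥ 18.761. Round up → N = 19.
Step size = 29.3/524288 V = 55.9 µV.

55.9 µV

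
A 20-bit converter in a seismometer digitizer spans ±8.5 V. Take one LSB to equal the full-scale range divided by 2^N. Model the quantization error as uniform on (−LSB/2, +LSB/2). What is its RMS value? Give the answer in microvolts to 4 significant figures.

4.680 µV

Span: 8.5 V − (-8.5 V) = 17 V.
One LSB is 17 V / 1048576 = 16.2125 µV.
σ_q = LSB/√12 = 16.2125 µV/3.4641 = 4.680 µV.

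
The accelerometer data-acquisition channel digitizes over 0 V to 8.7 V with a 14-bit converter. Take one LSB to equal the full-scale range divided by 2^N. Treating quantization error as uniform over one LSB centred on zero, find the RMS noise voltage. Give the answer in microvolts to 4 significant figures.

Full-scale range = 8.7 V.
LSB = 8.7 V / 2^14 = 0.531006 mV.
V_rms = LSB/√12 = 0.531006 mV / √12 = 153.3 µV.

153.3 µV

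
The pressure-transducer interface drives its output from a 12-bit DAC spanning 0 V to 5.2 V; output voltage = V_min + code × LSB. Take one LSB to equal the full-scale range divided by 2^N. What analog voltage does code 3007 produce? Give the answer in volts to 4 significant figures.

3.817 V

V_FS = 5.2 V. LSB = 5.2 V / 2^12.
V_out = V_min + code × LSB = 0 V + 3007 × 5.2 V / 4096
      = 0 + 3.81748 = 3.81748 V.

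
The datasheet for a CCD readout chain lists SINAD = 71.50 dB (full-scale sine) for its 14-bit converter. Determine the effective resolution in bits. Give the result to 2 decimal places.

11.58 bits

Inverting SNR = 6.02 N + 1.76: N_eff = (71.50 − 1.76)/6.02 = 11.5847.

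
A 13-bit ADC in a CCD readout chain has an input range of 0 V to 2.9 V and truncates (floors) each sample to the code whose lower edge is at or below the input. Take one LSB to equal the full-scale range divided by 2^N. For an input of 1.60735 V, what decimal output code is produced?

Span = 2.9 V. LSB = 2.9 V / 2^13 ≈ 354.0 µV.
V_in − V_min = 1.60735 − (0) = 1.60735 V.
Divide by LSB: 1.60735 × 8192/2.9 = 4540.4866.
Truncating gives code 4540.

4540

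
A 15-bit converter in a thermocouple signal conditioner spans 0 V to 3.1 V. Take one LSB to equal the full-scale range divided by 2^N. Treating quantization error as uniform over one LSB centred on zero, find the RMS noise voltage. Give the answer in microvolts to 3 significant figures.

27.3 µV

Full-scale range = 3.1 V.
LSB = 3.1 V / 2^15 = 94.604 µV.
σ_q = LSB/√12 = 94.604 µV/3.4641 = 27.3 µV.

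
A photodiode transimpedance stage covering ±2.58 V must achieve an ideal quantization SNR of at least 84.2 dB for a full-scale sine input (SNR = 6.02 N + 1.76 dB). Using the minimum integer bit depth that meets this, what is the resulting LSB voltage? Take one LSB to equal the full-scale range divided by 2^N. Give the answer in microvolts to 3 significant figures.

315 µV

Span: 2.58 V − (-2.58 V) = 5.16 V.
6.02 N + 1.76 ≥ 84.2 gives N ≥ 13.694, so the minimum integer is 14.
LSB = 5.16 V / 2^14 = 315 µV.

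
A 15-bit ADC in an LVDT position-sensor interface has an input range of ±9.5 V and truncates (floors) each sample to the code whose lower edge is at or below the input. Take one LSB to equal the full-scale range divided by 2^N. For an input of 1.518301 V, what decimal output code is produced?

The full-scale span is 9.5 − (-9.5) = 19 V. LSB = 19 V / 2^15 ≈ 0.5798 mV.
(V_in − V_min) × 2^15/range = (1.518301 − (-9.5)) × 32768/19 = 19002.510.
Floor → code = 19002.

19002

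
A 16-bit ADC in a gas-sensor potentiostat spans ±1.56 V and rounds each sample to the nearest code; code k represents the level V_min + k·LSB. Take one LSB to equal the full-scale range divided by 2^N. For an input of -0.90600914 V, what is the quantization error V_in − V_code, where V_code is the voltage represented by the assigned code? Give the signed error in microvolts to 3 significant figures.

Full-scale range = 1.56 V − (-1.56 V) = 3.12 V. LSB = 3.12 V / 2^16 ≈ 47.61 µV.
(V_in − V_min)/LSB = (-0.90600914 − (-1.56)) × 65536/3.12 = 13737.1619 → nearest code k = 13737.
V_code = V_min + k × range/2^16 = -1.56 + 13737 × 3.12/65536 = -0.90601684570 V.
e = -0.90600914 − (-0.90601684570) = +7.71 µV.

+7.71 µV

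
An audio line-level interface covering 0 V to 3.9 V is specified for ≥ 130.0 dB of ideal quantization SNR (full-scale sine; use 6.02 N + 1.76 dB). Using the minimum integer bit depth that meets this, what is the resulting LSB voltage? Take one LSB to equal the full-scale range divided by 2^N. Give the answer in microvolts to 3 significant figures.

0.930 µV

Full-scale range = 3.9 V.
6.02 N + 1.76 ≥ 130.0 gives N ≥ 21.302, so the minimum integer is 22.
LSB = 3.9 V ÷ 2^22 = 3.9/4194304 V = 0.930 µV.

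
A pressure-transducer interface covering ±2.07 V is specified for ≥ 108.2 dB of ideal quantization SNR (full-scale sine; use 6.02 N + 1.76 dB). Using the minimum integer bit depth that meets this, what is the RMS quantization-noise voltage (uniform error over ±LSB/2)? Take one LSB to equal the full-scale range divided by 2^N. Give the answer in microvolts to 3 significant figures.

Span: 2.07 V − (-2.07 V) = 4.14 V.
N ≥ (108.2 − 1.76)/6.02 = 17.681 → N_min = 18.
One LSB is 4.14 V / 262144 = 15.793 µV.
RMS noise = LSB/√12 = 4.56 µV.

4.56 µV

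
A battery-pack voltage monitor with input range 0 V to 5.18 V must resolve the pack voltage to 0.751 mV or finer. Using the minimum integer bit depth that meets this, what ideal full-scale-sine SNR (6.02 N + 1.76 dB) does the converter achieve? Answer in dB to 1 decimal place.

V_FS = 5.18 V.
Need 2^N ≥ 5.18 V / 0.751 mV = 6897 → N_min = 13.
SNR = 6.02 × 13 + 1.76 = 80.02 dB.

80.0 dB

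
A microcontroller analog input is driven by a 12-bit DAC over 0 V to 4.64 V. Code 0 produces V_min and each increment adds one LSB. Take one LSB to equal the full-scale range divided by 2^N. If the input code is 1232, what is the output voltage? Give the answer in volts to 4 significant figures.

Full-scale range = 4.64 V. LSB = 4.64 V / 2^12.
V_out = 0 + 1232 × (4.64/4096) V
      = 0 + 1.39563 = 1.39563 V.

1.396 V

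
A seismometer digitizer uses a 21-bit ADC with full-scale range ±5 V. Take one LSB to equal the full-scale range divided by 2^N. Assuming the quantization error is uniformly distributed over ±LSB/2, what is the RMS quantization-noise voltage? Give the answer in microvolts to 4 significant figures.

Full-scale range = 5 V − (-5 V) = 10 V.
Step size = 10/2097152 V = 4.76837 µV.
For a uniform distribution on [−LSB/2, +LSB/2], V_rms = LSB/√12 = 4.76837 µV/3.4641 = 1.377 µV.

1.377 µV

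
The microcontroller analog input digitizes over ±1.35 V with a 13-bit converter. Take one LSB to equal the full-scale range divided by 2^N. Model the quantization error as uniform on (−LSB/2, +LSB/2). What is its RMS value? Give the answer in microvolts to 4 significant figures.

Full-scale range = 1.35 V − (-1.35 V) = 2.7 V.
LSB = 2.7 V / 2^13 = 329.590 µV.
RMS of a uniform error over width LSB is LSB/√12 = 95.14 µV.

95.14 µV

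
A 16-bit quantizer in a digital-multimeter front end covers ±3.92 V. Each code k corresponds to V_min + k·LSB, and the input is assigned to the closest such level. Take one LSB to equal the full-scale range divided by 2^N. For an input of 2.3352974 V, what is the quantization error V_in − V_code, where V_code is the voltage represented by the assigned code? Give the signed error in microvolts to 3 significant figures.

Full-scale range = 3.92 V − (-3.92 V) = 7.84 V. LSB = 7.84 V / 2^16 ≈ 119.6 µV.
(V_in − V_min)/LSB = (2.3352974 − (-3.92)) × 65536/7.84 = 52289.1799 → nearest code k = 52289.
V_code = -3.92 + (52289/65536) × 7.84 = 2.3352758789 V.
Error = V_in − V_code = 2.3352974 − (2.3352758789) = +21.5 µV.

+21.5 µV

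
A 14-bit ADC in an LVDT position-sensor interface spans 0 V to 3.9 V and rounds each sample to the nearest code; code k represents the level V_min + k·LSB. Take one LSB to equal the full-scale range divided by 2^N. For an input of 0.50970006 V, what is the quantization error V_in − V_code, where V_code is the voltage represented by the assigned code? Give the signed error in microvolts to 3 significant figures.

+62.6 µV

V_FS = 3.9 V. LSB = 3.9 V / 2^14 ≈ 238.0 µV.
(V_in − V_min)/LSB = (0.50970006 − (0)) × 16384/3.9 = 2141.2630 → nearest code k = 2141.
Reconstructed level: 0 + 2141 × 3.9/16384 V = 0.50963745117 V.
Error = V_in − V_code = 0.50970006 − (0.50963745117) = +62.6 µV.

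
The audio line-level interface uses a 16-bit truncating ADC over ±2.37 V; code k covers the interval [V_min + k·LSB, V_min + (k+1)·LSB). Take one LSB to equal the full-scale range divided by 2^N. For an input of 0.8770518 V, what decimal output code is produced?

The full-scale span is 2.37 − (-2.37) = 4.74 V. LSB = 4.74 V / 2^16 ≈ 72.33 µV.
V_in − V_min = 0.8770518 − (-2.37) = 3.2470518 V.
Divide by LSB: 3.2470518 × 65536/4.74 = 44894.2588.
Truncating gives code 44894.

44894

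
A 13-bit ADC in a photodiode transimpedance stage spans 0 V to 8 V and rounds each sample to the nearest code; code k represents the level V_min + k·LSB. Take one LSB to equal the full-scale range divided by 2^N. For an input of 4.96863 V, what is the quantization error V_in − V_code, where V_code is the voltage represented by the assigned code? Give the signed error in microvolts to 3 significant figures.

−120 µV

Full-scale range = 8 V. LSB = 8 V / 2^13 ≈ 0.9766 mV.
(4.96863 − (0)) / LSB = 4.96863 × 8192/8 = 5087.8771. Nearest integer: k = 5088.
V_code = 0 + (5088/8192) × 8 = 4.968750000 V.
e = 4.96863 − (4.968750000) = −120 µV.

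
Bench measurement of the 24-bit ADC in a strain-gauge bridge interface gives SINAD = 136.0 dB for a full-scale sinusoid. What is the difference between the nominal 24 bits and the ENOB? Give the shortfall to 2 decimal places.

ENOB = (SINAD − 1.76)/6.02 = (136.0 − 1.76)/6.02 = 22.2990 bits.
Shortfall = 24 − 22.2990 = 1.7010 bits.

1.70 bits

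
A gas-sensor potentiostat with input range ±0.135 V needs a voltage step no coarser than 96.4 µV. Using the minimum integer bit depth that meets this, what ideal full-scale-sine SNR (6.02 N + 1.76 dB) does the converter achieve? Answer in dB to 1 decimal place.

74.0 dB

Span: 0.135 V − (-0.135 V) = 0.27 V.
Levels needed ≥ 0.27/96.4 µV = 2801. 2^12 = 4096 suffices, so N_min = 12.
6.02(12) + 1.76 = 74.00 dB.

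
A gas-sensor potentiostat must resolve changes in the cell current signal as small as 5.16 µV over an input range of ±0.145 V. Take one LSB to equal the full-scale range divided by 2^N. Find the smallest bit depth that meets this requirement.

Span: 0.145 V − (-0.145 V) = 0.29 V.
Need 2^N ≥ 0.29 V / 5.16 µV = 56200 → N_min = 16.

16 bits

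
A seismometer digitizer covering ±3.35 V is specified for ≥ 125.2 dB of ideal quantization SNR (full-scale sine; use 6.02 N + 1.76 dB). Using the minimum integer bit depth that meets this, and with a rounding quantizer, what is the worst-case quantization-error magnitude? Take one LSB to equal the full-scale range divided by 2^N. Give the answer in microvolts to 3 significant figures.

1.60 µV

Span: 3.35 V − (-3.35 V) = 6.7 V.
Required N = ⌈(125.2 − 1.76)/6.02⌉ = ⌈20.505⌉ = 21.
LSB = 6.7 V ÷ 2^21 = 6.7/2097152 V = 3.1948 µV.
|e|_max = LSB/2 = 1.60 µV.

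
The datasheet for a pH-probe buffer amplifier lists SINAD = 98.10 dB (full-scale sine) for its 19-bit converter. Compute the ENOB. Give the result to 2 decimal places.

16.00 bits

ENOB = (98.10 − 1.76)/6.02 = 16.0033 bits.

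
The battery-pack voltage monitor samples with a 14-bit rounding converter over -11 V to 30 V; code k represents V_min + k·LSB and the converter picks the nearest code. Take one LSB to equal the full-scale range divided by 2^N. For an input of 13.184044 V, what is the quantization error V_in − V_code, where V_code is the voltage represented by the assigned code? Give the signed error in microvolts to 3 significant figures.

Span: 30 V − (-11 V) = 41 V. LSB = 41 V / 2^14 ≈ 2.502 mV.
Position in LSBs: (13.184044 − (-11)) × 16384/41 = 9664.1799; rounding gives k = 9664.
Reconstructed level: -11 + 9664 × 41/16384 V = 13.183593750 V.
Error = V_in − V_code = 13.184044 − (13.183593750) = +450 µV.

+450 µV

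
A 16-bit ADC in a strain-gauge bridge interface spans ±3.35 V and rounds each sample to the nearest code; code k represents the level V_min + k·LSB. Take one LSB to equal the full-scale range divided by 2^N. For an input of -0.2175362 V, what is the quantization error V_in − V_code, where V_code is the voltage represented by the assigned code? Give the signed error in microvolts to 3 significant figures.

+17.5 µV

Range = 3.35 − (-3.35) = 6.7 V. LSB = 6.7 V / 2^16 ≈ 102.2 µV.
(V_in − V_min)/LSB = (-0.2175362 − (-3.35)) × 65536/6.7 = 30640.1713 → nearest code k = 30640.
Reconstructed level: -3.35 + 30640 × 6.7/65536 V = -0.21755371094 V.
e = -0.2175362 − (-0.21755371094) = +17.5 µV.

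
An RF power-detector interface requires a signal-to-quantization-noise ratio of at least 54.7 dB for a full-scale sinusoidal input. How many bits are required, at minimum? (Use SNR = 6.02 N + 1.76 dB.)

Required N = ⌈(54.7 − 1.76)/6.02⌉ = ⌈8.794⌉ = 9.

9 bits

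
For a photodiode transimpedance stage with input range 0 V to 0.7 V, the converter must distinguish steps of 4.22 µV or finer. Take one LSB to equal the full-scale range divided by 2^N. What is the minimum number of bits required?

18 bits

Span = 0.7 V.
0.7 V / 4.22 µV = 165900. Since 2^17 = 131072 and 2^18 = 262144, N = 18.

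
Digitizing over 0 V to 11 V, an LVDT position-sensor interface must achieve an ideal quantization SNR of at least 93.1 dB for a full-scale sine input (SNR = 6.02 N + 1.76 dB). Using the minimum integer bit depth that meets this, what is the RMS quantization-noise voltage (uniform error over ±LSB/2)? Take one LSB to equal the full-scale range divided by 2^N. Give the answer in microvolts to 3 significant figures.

48.5 µV

Span = 11 V.
6.02 N + 1.76 ≥ 93.1 gives N ≥ 15.173, so the minimum integer is 16.
Step size = 11/65536 V = 167.85 µV.
σ_q = LSB/√12 = 167.85 µV/3.4641 = 48.5 µV.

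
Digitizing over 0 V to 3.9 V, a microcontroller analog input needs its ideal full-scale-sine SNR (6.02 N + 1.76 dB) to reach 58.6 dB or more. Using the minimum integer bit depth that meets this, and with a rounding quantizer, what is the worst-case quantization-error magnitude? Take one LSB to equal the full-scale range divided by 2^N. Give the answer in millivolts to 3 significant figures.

Range is 3.9 V.
N ≥ (58.6 − 1.76)/6.02 = 9.442 → N_min = 10.
One LSB is 3.9 V / 1024 = 3.8086 mV.
Max error for round-to-nearest is LSB/2 = 1.90 mV.

1.90 mV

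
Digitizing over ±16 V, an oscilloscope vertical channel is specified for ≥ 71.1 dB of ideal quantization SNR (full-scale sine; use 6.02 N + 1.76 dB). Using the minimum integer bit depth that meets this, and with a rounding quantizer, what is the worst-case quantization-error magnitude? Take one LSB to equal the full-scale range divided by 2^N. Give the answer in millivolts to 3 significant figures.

3.91 mV

Span: 16 V − (-16 V) = 32 V.
N ≥ (71.1 − 1.76)/6.02 = 11.518 → N_min = 12.
LSB = 32 V ÷ 2^12 = 32/4096 V = 7.8125 mV.
Max error for round-to-nearest is LSB/2 = 3.91 mV.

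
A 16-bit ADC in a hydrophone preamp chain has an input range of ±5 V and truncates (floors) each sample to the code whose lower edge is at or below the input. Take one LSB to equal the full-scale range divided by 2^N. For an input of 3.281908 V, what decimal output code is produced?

The full-scale span is 5 − (-5) = 10 V. LSB = 10 V / 2^16 ≈ 152.6 µV.
(V_in − V_min) × 2^16/range = (3.281908 − (-5)) × 65536/10 = 54276.312.
Floor → code = 54276.

54276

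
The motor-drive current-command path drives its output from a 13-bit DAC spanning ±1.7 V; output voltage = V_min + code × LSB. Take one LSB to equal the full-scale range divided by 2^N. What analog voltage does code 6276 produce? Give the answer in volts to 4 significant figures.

0.9048 V

Span: 1.7 V − (-1.7 V) = 3.4 V. LSB = 3.4 V / 2^13.
Output = V_min + (6276/8192) × range = -1.7 + 0.766113 × 3.4 V
      = -1.7 V + 2.60479 V = 0.904785 V.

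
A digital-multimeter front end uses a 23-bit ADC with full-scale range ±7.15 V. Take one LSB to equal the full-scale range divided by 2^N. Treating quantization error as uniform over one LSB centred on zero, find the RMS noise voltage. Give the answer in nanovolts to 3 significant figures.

492 nV

Full-scale range = 7.15 V − (-7.15 V) = 14.3 V.
LSB = 14.3 V / 2^23 = 1.7047 µV.
σ_q = LSB/√12 = 1.7047 µV/3.4641 = 492 nV.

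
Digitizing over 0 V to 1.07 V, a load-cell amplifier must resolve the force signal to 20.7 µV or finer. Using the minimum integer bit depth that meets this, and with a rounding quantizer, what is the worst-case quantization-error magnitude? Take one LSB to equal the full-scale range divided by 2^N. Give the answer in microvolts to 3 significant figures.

V_FS = 1.07 V.
Need 2^N ≥ 1.07 V / 20.7 µV = 51690 → N_min = 16.
LSB = 1.07 V / 2^16 = 16.327 µV.
Half an LSB is 8.16 µV.

8.16 µV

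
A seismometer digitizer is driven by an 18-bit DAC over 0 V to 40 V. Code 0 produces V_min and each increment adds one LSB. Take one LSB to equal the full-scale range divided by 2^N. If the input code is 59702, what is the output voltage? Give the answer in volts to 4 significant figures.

9.110 V

Span = 40 V. LSB = 40 V / 2^18.
V_out = V_min + code × LSB = 0 V + 59702 × 40 V / 262144
      = 0 + 9.10980 = 9.10980 V.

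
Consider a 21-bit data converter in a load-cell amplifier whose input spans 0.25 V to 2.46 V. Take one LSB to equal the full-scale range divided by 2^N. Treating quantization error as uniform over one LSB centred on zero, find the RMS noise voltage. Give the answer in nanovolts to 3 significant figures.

Span: 2.46 V − (0.25 V) = 2.21 V.
LSB = 2.21 V ÷ 2^21 = 2.21/2097152 V = 1.0538 µV.
σ_q = LSB/√12 = 1.0538 µV/3.4641 = 304 nV.

304 nV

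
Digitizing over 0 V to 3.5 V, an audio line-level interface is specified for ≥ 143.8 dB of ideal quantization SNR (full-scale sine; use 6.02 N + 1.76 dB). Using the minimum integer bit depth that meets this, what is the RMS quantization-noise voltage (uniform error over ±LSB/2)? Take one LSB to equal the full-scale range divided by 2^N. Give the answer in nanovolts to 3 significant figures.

60.2 nV

V_FS = 3.5 V.
6.02 N + 1.76 ≥ 143.8 gives N ≥ 23.595, so the minimum integer is 24.
One LSB is 3.5 V / 16777216 = 208.62 nV.
V_rms = LSB/√12 = 60.2 nV.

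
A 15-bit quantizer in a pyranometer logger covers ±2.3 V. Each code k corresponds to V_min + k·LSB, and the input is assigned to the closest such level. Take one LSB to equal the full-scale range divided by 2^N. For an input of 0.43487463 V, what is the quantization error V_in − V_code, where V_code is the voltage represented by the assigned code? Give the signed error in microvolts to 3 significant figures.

Span: 2.3 V − (-2.3 V) = 4.6 V. LSB = 4.6 V / 2^15 ≈ 140.4 µV.
(0.43487463 − (-2.3)) / LSB = 2.73487463 × 32768/4.6 = 19481.8200. Nearest integer: k = 19482.
V_code = -2.3 + (19482/32768) × 4.6 = 0.43489990234 V.
V_in − V_code = 0.43487463 − (0.43489990234) = −25.3 µV.

−25.3 µV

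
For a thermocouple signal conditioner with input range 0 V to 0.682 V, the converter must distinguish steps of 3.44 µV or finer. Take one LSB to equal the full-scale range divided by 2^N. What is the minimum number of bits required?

Full-scale range = 0.682 V.
0.682 V / 3.44 µV = 198300. Since 2^17 = 131072 and 2^18 = 262144, N = 18.

18 bits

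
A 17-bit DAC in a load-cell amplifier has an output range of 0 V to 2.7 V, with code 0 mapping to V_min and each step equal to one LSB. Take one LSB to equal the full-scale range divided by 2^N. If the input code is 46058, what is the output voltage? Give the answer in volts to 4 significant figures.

Span = 2.7 V. LSB = 2.7 V / 2^17.
Output = V_min + (46058/131072) × range = 0 + 0.351395 × 2.7 V
      = 0 + 0.948766 = 0.948766 V.

0.9488 V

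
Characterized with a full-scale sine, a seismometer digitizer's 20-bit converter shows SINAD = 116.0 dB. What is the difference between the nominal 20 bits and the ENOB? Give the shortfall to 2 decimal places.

Effective bits = (116.0 − 1.76)/6.02 = 18.9767.
Lost resolution: 20 − 18.9767 = 1.0233 bits.

1.02 bits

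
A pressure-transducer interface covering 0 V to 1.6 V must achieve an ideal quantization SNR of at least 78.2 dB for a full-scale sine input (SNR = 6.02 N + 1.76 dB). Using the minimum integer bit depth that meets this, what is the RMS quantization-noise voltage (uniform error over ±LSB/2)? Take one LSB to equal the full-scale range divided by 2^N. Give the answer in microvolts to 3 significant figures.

56.4 µV

Full-scale range = 1.6 V.
Required N = ⌈(78.2 − 1.76)/6.02⌉ = ⌈12.698⌉ = 13.
LSB = 1.6 V ÷ 2^13 = 1.6/8192 V = 195.31 µV.
V_rms = LSB/√12 = 56.4 µV.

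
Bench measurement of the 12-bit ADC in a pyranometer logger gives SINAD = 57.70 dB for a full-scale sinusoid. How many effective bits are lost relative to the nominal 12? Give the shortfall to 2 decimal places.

2.71 bits

ENOB = (SINAD − 1.76)/6.02 = (57.70 − 1.76)/6.02 = 9.2924 bits.
Lost resolution: 12 − 9.2924 = 2.7076 bits.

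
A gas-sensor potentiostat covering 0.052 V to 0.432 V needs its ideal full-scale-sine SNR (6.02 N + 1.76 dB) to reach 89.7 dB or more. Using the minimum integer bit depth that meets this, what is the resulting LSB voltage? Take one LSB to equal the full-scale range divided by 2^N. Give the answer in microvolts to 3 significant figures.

11.6 µV

Range = 0.432 − (0.052) = 0.38 V.
6.02 N + 1.76 ≥ 89.7 gives N ≥ 14.608, so the minimum integer is 15.
LSB = 0.38 V ÷ 2^15 = 0.38/32768 V = 11.6 µV.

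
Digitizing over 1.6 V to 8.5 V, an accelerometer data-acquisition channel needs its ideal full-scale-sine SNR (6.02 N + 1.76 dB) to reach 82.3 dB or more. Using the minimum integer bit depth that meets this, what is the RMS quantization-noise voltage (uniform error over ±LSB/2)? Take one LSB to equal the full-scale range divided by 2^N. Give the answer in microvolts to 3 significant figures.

Full-scale range = 8.5 V − (1.6 V) = 6.9 V.
6.02 N + 1.76 ≥ 82.3 gives N ≥ 13.379, so the minimum integer is 14.
One LSB is 6.9 V / 16384 = 421.14 µV.
RMS noise = LSB/√12 = 122 µV.

122 µV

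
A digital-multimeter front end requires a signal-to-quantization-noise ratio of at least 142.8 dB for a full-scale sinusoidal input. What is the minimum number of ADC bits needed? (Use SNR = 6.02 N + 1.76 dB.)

6.02 N + 1.76 ≥ 142.8 gives N ≥ 23.429, so the minimum integer is 24.

24 bits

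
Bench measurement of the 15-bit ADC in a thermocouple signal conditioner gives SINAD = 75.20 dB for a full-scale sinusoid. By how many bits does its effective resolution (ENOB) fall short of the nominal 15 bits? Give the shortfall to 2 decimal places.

2.80 bits

ENOB = (SINAD − 1.76)/6.02 = (75.20 − 1.76)/6.02 = 12.1993 bits.
15 − 12.1993 = 2.80 bits below nominal.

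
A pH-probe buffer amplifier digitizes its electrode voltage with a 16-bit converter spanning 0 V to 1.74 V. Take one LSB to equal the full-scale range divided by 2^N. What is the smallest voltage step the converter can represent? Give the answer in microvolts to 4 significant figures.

26.55 µV

Range is 1.74 V.
Number of codes = 2^16 = 65536.
Step size = 1.74/65536 V = 26.55 µV.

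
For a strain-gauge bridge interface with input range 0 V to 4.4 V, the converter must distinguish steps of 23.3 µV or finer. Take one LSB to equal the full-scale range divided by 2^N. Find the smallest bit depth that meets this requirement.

Range is 4.4 V.
4.4 V / 23.3 µV = 188800. Since 2^17 = 131072 and 2^18 = 262144, N = 18.

18 bits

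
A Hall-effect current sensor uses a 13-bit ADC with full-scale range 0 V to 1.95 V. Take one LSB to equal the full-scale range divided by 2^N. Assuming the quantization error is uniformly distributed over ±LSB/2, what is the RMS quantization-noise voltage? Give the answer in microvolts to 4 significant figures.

68.72 µV

V_FS = 1.95 V.
LSB = 1.95 V / 2^13 = 238.037 µV.
For a uniform distribution on [−LSB/2, +LSB/2], V_rms = LSB/√12 = 238.037 µV/3.4641 = 68.72 µV.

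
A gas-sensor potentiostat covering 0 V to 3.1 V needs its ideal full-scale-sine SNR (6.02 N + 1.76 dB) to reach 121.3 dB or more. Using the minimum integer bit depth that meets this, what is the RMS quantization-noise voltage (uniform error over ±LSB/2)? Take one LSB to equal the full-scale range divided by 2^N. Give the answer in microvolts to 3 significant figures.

0.853 µV

Span = 3.1 V.
Solving 6.02 N ≥ 121.3 − 1.76: N ≥ 19.857. Round up → N = 20.
LSB = 3.1 V ÷ 2^20 = 3.1/1048576 V = 2.9564 µV.
RMS noise = LSB/√12 = 0.853 µV.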